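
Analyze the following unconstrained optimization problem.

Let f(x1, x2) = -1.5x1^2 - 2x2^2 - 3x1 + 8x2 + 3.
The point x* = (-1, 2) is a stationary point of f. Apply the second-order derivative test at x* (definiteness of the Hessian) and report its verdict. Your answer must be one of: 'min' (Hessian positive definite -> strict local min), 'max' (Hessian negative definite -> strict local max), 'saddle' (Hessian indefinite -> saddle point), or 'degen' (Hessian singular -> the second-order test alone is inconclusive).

Compute the Hessian H = grad^2 f:
  H = [[-3, 0], [0, -4]]
Verify stationarity: grad f(x*) = H x* + g = (0, 0).
Eigenvalues of H: -4, -3.
Both eigenvalues < 0, so H is negative definite -> x* is a strict local max.

max


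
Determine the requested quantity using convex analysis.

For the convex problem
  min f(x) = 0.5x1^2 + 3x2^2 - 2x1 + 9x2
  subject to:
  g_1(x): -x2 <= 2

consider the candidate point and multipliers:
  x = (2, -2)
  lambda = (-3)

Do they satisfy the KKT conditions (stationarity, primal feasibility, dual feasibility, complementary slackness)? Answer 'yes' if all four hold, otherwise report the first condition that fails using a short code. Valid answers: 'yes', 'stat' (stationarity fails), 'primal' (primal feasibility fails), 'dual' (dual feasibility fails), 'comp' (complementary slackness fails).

Gradient of f: grad f(x) = Q x + c = (0, -3)
Constraint values g_i(x) = a_i^T x - b_i:
  g_1((2, -2)) = 0
Stationarity residual: grad f(x) + sum_i lambda_i a_i = (0, 0)
  -> stationarity OK
Primal feasibility (all g_i <= 0): OK
Dual feasibility (all lambda_i >= 0): FAILS
Complementary slackness (lambda_i * g_i(x) = 0 for all i): OK

Verdict: the first failing condition is dual_feasibility -> dual.

dual


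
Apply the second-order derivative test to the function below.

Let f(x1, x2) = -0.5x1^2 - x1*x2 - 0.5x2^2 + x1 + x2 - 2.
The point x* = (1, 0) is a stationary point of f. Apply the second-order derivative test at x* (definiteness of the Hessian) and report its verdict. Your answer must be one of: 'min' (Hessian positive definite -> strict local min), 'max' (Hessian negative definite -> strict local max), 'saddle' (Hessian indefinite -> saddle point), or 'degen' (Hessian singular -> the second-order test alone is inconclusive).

Compute the Hessian H = grad^2 f:
  H = [[-1, -1], [-1, -1]]
Verify stationarity: grad f(x*) = H x* + g = (0, 0).
Eigenvalues of H: -2, 0.
H has a zero eigenvalue (singular; negative semidefinite but not definite), so H is neither positive definite, negative definite, nor indefinite. The second-order test alone is inconclusive -> degen.
(Indeed, f is constant along the null direction of H through x*, so x* is not a strict local extremum.)

degen


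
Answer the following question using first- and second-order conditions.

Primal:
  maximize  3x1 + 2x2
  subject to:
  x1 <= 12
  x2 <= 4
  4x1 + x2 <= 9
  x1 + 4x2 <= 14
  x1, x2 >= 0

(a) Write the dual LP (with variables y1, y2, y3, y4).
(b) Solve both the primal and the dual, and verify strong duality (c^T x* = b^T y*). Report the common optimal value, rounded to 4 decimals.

The standard primal-dual pair for 'max c^T x s.t. A x <= b, x >= 0' is:
  Dual:  min b^T y  s.t.  A^T y >= c,  y >= 0.

So the dual LP is:
  minimize  12y1 + 4y2 + 9y3 + 14y4
  subject to:
    y1 + 4y3 + y4 >= 3
    y2 + y3 + 4y4 >= 2
    y1, y2, y3, y4 >= 0

Solving the primal: x* = (1.4667, 3.1333).
  primal value c^T x* = 10.6667.
Solving the dual: y* = (0, 0, 0.6667, 0.3333).
  dual value b^T y* = 10.6667.
Strong duality: c^T x* = b^T y*. Confirmed.

10.6667


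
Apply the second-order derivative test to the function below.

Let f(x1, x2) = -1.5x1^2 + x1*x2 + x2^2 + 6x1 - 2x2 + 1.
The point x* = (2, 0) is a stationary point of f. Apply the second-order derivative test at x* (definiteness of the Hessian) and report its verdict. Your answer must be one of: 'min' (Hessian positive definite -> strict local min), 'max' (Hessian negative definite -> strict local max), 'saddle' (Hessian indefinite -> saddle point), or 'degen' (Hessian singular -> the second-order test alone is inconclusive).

Compute the Hessian H = grad^2 f:
  H = [[-3, 1], [1, 2]]
Verify stationarity: grad f(x*) = H x* + g = (0, 0).
Eigenvalues of H: -3.1926, 2.1926.
Eigenvalues have mixed signs, so H is indefinite -> x* is a saddle point.

saddle


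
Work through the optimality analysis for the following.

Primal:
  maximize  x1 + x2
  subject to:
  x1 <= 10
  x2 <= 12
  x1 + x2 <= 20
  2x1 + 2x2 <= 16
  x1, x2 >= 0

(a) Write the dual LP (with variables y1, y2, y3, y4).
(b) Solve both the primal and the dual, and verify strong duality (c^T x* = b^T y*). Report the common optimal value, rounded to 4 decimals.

The standard primal-dual pair for 'max c^T x s.t. A x <= b, x >= 0' is:
  Dual:  min b^T y  s.t.  A^T y >= c,  y >= 0.

So the dual LP is:
  minimize  10y1 + 12y2 + 20y3 + 16y4
  subject to:
    y1 + y3 + 2y4 >= 1
    y2 + y3 + 2y4 >= 1
    y1, y2, y3, y4 >= 0

Solving the primal: x* = (8, 0).
  primal value c^T x* = 8.
Solving the dual: y* = (0, 0, 0, 0.5).
  dual value b^T y* = 8.
Strong duality: c^T x* = b^T y*. Confirmed.

8


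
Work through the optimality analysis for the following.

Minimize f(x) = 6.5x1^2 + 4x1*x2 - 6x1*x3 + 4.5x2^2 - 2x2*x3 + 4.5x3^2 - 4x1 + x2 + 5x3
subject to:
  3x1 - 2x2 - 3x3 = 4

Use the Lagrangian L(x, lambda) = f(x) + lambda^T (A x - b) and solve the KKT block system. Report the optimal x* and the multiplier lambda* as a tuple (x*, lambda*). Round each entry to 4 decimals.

Form the Lagrangian:
  L(x, lambda) = (1/2) x^T Q x + c^T x + lambda^T (A x - b)
Stationarity (grad_x L = 0): Q x + c + A^T lambda = 0.
Primal feasibility: A x = b.

This gives the KKT block system:
  [ Q   A^T ] [ x     ]   [-c ]
  [ A    0  ] [ lambda ] = [ b ]

Solving the linear system:
  x*      = (0.3, -0.5319, -0.6787)
  lambda* = (-0.6149)
  f(x*)   = -1.333

x* = (0.3, -0.5319, -0.6787), lambda* = (-0.6149)


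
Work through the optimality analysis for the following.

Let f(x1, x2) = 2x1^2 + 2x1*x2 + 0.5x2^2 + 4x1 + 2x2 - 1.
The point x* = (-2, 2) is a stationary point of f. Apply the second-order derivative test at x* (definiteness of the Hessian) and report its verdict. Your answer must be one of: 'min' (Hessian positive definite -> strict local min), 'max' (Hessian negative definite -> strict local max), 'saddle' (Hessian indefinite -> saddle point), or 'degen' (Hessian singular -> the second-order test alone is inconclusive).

Compute the Hessian H = grad^2 f:
  H = [[4, 2], [2, 1]]
Verify stationarity: grad f(x*) = H x* + g = (0, 0).
Eigenvalues of H: 0, 5.
H has a zero eigenvalue (singular; positive semidefinite but not definite), so H is neither positive definite, negative definite, nor indefinite. The second-order test alone is inconclusive -> degen.
(Indeed, f is constant along the null direction of H through x*, so x* is not a strict local extremum.)

degen


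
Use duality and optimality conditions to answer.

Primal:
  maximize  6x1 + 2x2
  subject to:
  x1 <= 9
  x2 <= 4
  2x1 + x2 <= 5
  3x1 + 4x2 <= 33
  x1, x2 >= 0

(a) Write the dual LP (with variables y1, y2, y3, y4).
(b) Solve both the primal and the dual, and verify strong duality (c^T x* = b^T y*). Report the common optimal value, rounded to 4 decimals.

The standard primal-dual pair for 'max c^T x s.t. A x <= b, x >= 0' is:
  Dual:  min b^T y  s.t.  A^T y >= c,  y >= 0.

So the dual LP is:
  minimize  9y1 + 4y2 + 5y3 + 33y4
  subject to:
    y1 + 2y3 + 3y4 >= 6
    y2 + y3 + 4y4 >= 2
    y1, y2, y3, y4 >= 0

Solving the primal: x* = (2.5, 0).
  primal value c^T x* = 15.
Solving the dual: y* = (0, 0, 3, 0).
  dual value b^T y* = 15.
Strong duality: c^T x* = b^T y*. Confirmed.

15


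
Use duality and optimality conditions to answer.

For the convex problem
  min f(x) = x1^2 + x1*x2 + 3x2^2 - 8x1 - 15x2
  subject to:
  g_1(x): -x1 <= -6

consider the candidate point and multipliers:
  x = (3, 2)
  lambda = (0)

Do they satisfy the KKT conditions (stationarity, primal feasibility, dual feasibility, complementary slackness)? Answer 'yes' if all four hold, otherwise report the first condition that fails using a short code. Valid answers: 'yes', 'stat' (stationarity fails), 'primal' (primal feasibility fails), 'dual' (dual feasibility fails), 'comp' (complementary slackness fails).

Gradient of f: grad f(x) = Q x + c = (0, 0)
Constraint values g_i(x) = a_i^T x - b_i:
  g_1((3, 2)) = 3
Stationarity residual: grad f(x) + sum_i lambda_i a_i = (0, 0)
  -> stationarity OK
Primal feasibility (all g_i <= 0): FAILS
Dual feasibility (all lambda_i >= 0): OK
Complementary slackness (lambda_i * g_i(x) = 0 for all i): OK

Verdict: the first failing condition is primal_feasibility -> primal.

primal


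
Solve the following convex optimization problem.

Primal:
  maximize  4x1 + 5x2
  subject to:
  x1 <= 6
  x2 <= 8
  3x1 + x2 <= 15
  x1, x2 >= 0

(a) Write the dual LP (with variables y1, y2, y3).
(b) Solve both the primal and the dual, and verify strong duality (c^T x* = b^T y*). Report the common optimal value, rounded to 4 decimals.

The standard primal-dual pair for 'max c^T x s.t. A x <= b, x >= 0' is:
  Dual:  min b^T y  s.t.  A^T y >= c,  y >= 0.

So the dual LP is:
  minimize  6y1 + 8y2 + 15y3
  subject to:
    y1 + 3y3 >= 4
    y2 + y3 >= 5
    y1, y2, y3 >= 0

Solving the primal: x* = (2.3333, 8).
  primal value c^T x* = 49.3333.
Solving the dual: y* = (0, 3.6667, 1.3333).
  dual value b^T y* = 49.3333.
Strong duality: c^T x* = b^T y*. Confirmed.

49.3333


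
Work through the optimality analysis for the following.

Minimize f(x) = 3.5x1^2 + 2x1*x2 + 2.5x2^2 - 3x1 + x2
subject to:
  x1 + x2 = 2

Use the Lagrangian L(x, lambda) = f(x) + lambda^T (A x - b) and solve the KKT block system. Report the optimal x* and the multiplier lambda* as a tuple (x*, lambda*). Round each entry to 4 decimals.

Form the Lagrangian:
  L(x, lambda) = (1/2) x^T Q x + c^T x + lambda^T (A x - b)
Stationarity (grad_x L = 0): Q x + c + A^T lambda = 0.
Primal feasibility: A x = b.

This gives the KKT block system:
  [ Q   A^T ] [ x     ]   [-c ]
  [ A    0  ] [ lambda ] = [ b ]

Solving the linear system:
  x*      = (1.25, 0.75)
  lambda* = (-7.25)
  f(x*)   = 5.75

x* = (1.25, 0.75), lambda* = (-7.25)


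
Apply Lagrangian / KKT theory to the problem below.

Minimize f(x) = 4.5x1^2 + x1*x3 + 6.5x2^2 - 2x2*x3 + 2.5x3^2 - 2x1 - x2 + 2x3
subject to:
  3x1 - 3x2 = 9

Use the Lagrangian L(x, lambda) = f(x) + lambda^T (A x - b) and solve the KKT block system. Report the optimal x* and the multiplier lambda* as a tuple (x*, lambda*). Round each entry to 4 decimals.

Form the Lagrangian:
  L(x, lambda) = (1/2) x^T Q x + c^T x + lambda^T (A x - b)
Stationarity (grad_x L = 0): Q x + c + A^T lambda = 0.
Primal feasibility: A x = b.

This gives the KKT block system:
  [ Q   A^T ] [ x     ]   [-c ]
  [ A    0  ] [ lambda ] = [ b ]

Solving the linear system:
  x*      = (1.8532, -1.1468, -1.2294)
  lambda* = (-4.4832)
  f(x*)   = 17.6651

x* = (1.8532, -1.1468, -1.2294), lambda* = (-4.4832)


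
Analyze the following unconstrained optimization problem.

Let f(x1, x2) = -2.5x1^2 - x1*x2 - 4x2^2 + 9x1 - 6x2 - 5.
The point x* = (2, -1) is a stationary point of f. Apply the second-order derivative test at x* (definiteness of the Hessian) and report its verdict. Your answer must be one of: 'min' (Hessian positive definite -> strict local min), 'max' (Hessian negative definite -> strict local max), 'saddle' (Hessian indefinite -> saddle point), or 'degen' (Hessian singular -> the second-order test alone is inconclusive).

Compute the Hessian H = grad^2 f:
  H = [[-5, -1], [-1, -8]]
Verify stationarity: grad f(x*) = H x* + g = (0, 0).
Eigenvalues of H: -8.3028, -4.6972.
Both eigenvalues < 0, so H is negative definite -> x* is a strict local max.

max


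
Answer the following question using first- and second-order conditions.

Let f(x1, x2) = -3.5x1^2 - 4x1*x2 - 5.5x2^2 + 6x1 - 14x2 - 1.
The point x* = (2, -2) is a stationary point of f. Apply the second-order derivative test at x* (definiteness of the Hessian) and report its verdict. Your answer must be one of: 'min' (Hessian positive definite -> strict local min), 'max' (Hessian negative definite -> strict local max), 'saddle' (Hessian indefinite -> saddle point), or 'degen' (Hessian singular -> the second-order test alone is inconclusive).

Compute the Hessian H = grad^2 f:
  H = [[-7, -4], [-4, -11]]
Verify stationarity: grad f(x*) = H x* + g = (0, 0).
Eigenvalues of H: -13.4721, -4.5279.
Both eigenvalues < 0, so H is negative definite -> x* is a strict local max.

max


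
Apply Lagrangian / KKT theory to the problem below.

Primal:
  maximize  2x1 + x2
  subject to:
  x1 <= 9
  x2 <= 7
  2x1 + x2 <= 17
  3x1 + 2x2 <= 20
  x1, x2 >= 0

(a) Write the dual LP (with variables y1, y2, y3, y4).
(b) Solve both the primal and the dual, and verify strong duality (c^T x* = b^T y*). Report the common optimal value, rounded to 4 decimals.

The standard primal-dual pair for 'max c^T x s.t. A x <= b, x >= 0' is:
  Dual:  min b^T y  s.t.  A^T y >= c,  y >= 0.

So the dual LP is:
  minimize  9y1 + 7y2 + 17y3 + 20y4
  subject to:
    y1 + 2y3 + 3y4 >= 2
    y2 + y3 + 2y4 >= 1
    y1, y2, y3, y4 >= 0

Solving the primal: x* = (6.6667, 0).
  primal value c^T x* = 13.3333.
Solving the dual: y* = (0, 0, 0, 0.6667).
  dual value b^T y* = 13.3333.
Strong duality: c^T x* = b^T y*. Confirmed.

13.3333


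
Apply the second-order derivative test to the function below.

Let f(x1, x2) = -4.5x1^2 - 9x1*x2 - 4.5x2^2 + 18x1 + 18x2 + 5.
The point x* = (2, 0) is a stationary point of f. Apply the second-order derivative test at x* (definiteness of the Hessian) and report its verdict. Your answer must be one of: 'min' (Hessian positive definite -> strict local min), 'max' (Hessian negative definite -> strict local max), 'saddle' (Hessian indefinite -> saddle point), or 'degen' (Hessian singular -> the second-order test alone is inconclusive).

Compute the Hessian H = grad^2 f:
  H = [[-9, -9], [-9, -9]]
Verify stationarity: grad f(x*) = H x* + g = (0, 0).
Eigenvalues of H: -18, 0.
H has a zero eigenvalue (singular; negative semidefinite but not definite), so H is neither positive definite, negative definite, nor indefinite. The second-order test alone is inconclusive -> degen.
(Indeed, f is constant along the null direction of H through x*, so x* is not a strict local extremum.)

degen


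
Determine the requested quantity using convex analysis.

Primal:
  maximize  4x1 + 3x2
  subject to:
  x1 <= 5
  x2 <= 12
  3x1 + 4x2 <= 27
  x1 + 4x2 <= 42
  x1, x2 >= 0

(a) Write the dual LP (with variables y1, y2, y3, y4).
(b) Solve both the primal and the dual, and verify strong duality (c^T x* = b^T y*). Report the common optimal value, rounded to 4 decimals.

The standard primal-dual pair for 'max c^T x s.t. A x <= b, x >= 0' is:
  Dual:  min b^T y  s.t.  A^T y >= c,  y >= 0.

So the dual LP is:
  minimize  5y1 + 12y2 + 27y3 + 42y4
  subject to:
    y1 + 3y3 + y4 >= 4
    y2 + 4y3 + 4y4 >= 3
    y1, y2, y3, y4 >= 0

Solving the primal: x* = (5, 3).
  primal value c^T x* = 29.
Solving the dual: y* = (1.75, 0, 0.75, 0).
  dual value b^T y* = 29.
Strong duality: c^T x* = b^T y*. Confirmed.

29


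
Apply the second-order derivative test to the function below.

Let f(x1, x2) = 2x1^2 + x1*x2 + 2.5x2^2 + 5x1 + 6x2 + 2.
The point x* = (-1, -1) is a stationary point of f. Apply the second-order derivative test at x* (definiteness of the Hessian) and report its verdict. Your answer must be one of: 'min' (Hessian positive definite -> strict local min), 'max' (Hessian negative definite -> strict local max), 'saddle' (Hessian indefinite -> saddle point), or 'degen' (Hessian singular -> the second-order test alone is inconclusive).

Compute the Hessian H = grad^2 f:
  H = [[4, 1], [1, 5]]
Verify stationarity: grad f(x*) = H x* + g = (0, 0).
Eigenvalues of H: 3.382, 5.618.
Both eigenvalues > 0, so H is positive definite -> x* is a strict local min.

min


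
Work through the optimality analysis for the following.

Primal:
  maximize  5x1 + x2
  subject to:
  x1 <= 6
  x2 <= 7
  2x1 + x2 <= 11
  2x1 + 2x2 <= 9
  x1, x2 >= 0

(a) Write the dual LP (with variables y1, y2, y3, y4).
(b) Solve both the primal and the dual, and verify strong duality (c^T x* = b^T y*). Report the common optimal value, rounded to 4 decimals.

The standard primal-dual pair for 'max c^T x s.t. A x <= b, x >= 0' is:
  Dual:  min b^T y  s.t.  A^T y >= c,  y >= 0.

So the dual LP is:
  minimize  6y1 + 7y2 + 11y3 + 9y4
  subject to:
    y1 + 2y3 + 2y4 >= 5
    y2 + y3 + 2y4 >= 1
    y1, y2, y3, y4 >= 0

Solving the primal: x* = (4.5, 0).
  primal value c^T x* = 22.5.
Solving the dual: y* = (0, 0, 0, 2.5).
  dual value b^T y* = 22.5.
Strong duality: c^T x* = b^T y*. Confirmed.

22.5


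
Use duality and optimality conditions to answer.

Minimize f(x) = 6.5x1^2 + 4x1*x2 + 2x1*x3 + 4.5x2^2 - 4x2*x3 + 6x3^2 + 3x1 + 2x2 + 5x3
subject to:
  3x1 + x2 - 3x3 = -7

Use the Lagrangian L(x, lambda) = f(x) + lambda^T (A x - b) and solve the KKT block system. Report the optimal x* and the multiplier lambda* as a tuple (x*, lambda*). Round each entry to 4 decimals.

Form the Lagrangian:
  L(x, lambda) = (1/2) x^T Q x + c^T x + lambda^T (A x - b)
Stationarity (grad_x L = 0): Q x + c + A^T lambda = 0.
Primal feasibility: A x = b.

This gives the KKT block system:
  [ Q   A^T ] [ x     ]   [-c ]
  [ A    0  ] [ lambda ] = [ b ]

Solving the linear system:
  x*      = (-1.4693, 0.4161, 1.0028)
  lambda* = (4.1435)
  f(x*)   = 15.2213

x* = (-1.4693, 0.4161, 1.0028), lambda* = (4.1435)


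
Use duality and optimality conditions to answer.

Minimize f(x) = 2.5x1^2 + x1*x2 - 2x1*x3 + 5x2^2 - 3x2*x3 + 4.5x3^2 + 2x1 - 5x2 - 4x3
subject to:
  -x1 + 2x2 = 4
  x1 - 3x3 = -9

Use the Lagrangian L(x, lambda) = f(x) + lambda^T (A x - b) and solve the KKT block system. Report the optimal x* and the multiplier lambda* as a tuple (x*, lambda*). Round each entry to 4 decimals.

Form the Lagrangian:
  L(x, lambda) = (1/2) x^T Q x + c^T x + lambda^T (A x - b)
Stationarity (grad_x L = 0): Q x + c + A^T lambda = 0.
Primal feasibility: A x = b.

This gives the KKT block system:
  [ Q   A^T ] [ x     ]   [-c ]
  [ A    0  ] [ lambda ] = [ b ]

Solving the linear system:
  x*      = (-0.9302, 1.5349, 2.6899)
  lambda* = (-0.6744, 5.8217)
  f(x*)   = 17.3992

x* = (-0.9302, 1.5349, 2.6899), lambda* = (-0.6744, 5.8217)


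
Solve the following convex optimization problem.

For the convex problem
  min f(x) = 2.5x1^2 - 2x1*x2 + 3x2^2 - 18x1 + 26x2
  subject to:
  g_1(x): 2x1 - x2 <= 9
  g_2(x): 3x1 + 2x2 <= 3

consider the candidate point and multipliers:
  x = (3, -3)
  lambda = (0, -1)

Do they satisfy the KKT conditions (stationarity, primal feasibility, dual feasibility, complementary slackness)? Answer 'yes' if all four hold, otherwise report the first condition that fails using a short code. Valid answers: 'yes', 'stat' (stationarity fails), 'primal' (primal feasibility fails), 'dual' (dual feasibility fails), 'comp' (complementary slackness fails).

Gradient of f: grad f(x) = Q x + c = (3, 2)
Constraint values g_i(x) = a_i^T x - b_i:
  g_1((3, -3)) = 0
  g_2((3, -3)) = 0
Stationarity residual: grad f(x) + sum_i lambda_i a_i = (0, 0)
  -> stationarity OK
Primal feasibility (all g_i <= 0): OK
Dual feasibility (all lambda_i >= 0): FAILS
Complementary slackness (lambda_i * g_i(x) = 0 for all i): OK

Verdict: the first failing condition is dual_feasibility -> dual.

dual


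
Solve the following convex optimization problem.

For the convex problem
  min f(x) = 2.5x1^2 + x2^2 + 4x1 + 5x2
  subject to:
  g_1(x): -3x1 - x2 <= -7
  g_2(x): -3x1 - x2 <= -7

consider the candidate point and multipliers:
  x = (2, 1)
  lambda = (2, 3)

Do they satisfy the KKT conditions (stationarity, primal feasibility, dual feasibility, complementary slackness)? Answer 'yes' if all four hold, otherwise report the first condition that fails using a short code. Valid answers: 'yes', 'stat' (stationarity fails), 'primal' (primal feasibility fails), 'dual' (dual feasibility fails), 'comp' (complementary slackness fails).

Gradient of f: grad f(x) = Q x + c = (14, 7)
Constraint values g_i(x) = a_i^T x - b_i:
  g_1((2, 1)) = 0
  g_2((2, 1)) = 0
Stationarity residual: grad f(x) + sum_i lambda_i a_i = (-1, 2)
  -> stationarity FAILS
Primal feasibility (all g_i <= 0): OK
Dual feasibility (all lambda_i >= 0): OK
Complementary slackness (lambda_i * g_i(x) = 0 for all i): OK

Verdict: the first failing condition is stationarity -> stat.

stat


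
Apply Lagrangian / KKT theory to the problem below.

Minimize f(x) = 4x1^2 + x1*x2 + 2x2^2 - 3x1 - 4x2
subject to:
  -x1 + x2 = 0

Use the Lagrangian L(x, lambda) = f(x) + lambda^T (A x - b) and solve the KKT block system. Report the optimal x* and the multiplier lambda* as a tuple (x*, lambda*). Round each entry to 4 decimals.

Form the Lagrangian:
  L(x, lambda) = (1/2) x^T Q x + c^T x + lambda^T (A x - b)
Stationarity (grad_x L = 0): Q x + c + A^T lambda = 0.
Primal feasibility: A x = b.

This gives the KKT block system:
  [ Q   A^T ] [ x     ]   [-c ]
  [ A    0  ] [ lambda ] = [ b ]

Solving the linear system:
  x*      = (0.5, 0.5)
  lambda* = (1.5)
  f(x*)   = -1.75

x* = (0.5, 0.5), lambda* = (1.5)


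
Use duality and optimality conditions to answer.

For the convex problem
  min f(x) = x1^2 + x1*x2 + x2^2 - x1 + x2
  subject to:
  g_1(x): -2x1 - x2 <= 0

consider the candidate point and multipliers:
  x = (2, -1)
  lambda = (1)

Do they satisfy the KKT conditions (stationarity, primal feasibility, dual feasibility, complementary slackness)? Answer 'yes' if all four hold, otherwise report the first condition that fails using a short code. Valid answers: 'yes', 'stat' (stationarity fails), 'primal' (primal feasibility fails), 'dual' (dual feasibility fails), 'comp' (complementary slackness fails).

Gradient of f: grad f(x) = Q x + c = (2, 1)
Constraint values g_i(x) = a_i^T x - b_i:
  g_1((2, -1)) = -3
Stationarity residual: grad f(x) + sum_i lambda_i a_i = (0, 0)
  -> stationarity OK
Primal feasibility (all g_i <= 0): OK
Dual feasibility (all lambda_i >= 0): OK
Complementary slackness (lambda_i * g_i(x) = 0 for all i): FAILS

Verdict: the first failing condition is complementary_slackness -> comp.

comp


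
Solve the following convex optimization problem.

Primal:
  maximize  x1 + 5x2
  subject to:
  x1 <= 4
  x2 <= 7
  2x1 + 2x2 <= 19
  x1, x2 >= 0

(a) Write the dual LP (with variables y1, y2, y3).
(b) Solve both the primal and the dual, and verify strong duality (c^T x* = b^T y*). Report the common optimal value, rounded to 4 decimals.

The standard primal-dual pair for 'max c^T x s.t. A x <= b, x >= 0' is:
  Dual:  min b^T y  s.t.  A^T y >= c,  y >= 0.

So the dual LP is:
  minimize  4y1 + 7y2 + 19y3
  subject to:
    y1 + 2y3 >= 1
    y2 + 2y3 >= 5
    y1, y2, y3 >= 0

Solving the primal: x* = (2.5, 7).
  primal value c^T x* = 37.5.
Solving the dual: y* = (0, 4, 0.5).
  dual value b^T y* = 37.5.
Strong duality: c^T x* = b^T y*. Confirmed.

37.5


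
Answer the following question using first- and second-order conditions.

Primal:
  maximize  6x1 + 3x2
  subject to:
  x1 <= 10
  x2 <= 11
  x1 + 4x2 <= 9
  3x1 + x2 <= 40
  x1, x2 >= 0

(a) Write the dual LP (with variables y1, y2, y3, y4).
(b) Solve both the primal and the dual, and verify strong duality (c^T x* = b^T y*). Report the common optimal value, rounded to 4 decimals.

The standard primal-dual pair for 'max c^T x s.t. A x <= b, x >= 0' is:
  Dual:  min b^T y  s.t.  A^T y >= c,  y >= 0.

So the dual LP is:
  minimize  10y1 + 11y2 + 9y3 + 40y4
  subject to:
    y1 + y3 + 3y4 >= 6
    y2 + 4y3 + y4 >= 3
    y1, y2, y3, y4 >= 0

Solving the primal: x* = (9, 0).
  primal value c^T x* = 54.
Solving the dual: y* = (0, 0, 6, 0).
  dual value b^T y* = 54.
Strong duality: c^T x* = b^T y*. Confirmed.

54


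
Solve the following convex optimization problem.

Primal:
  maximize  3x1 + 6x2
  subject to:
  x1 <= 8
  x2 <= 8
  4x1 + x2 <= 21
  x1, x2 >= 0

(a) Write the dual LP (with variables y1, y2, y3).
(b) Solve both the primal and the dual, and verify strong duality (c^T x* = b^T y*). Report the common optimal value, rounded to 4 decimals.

The standard primal-dual pair for 'max c^T x s.t. A x <= b, x >= 0' is:
  Dual:  min b^T y  s.t.  A^T y >= c,  y >= 0.

So the dual LP is:
  minimize  8y1 + 8y2 + 21y3
  subject to:
    y1 + 4y3 >= 3
    y2 + y3 >= 6
    y1, y2, y3 >= 0

Solving the primal: x* = (3.25, 8).
  primal value c^T x* = 57.75.
Solving the dual: y* = (0, 5.25, 0.75).
  dual value b^T y* = 57.75.
Strong duality: c^T x* = b^T y*. Confirmed.

57.75


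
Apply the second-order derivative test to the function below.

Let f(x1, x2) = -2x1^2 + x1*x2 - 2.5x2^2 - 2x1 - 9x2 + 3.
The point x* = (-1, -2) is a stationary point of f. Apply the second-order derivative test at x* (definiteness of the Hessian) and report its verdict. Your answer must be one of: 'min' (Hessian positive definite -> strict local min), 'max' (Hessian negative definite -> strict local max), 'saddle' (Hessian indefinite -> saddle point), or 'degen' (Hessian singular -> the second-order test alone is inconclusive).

Compute the Hessian H = grad^2 f:
  H = [[-4, 1], [1, -5]]
Verify stationarity: grad f(x*) = H x* + g = (0, 0).
Eigenvalues of H: -5.618, -3.382.
Both eigenvalues < 0, so H is negative definite -> x* is a strict local max.

max


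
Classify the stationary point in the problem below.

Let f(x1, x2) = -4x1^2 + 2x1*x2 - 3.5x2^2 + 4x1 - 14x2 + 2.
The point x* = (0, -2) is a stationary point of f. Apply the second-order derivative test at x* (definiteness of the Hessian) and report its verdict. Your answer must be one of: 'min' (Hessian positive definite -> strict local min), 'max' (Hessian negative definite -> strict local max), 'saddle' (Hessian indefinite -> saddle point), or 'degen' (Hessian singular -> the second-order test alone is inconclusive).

Compute the Hessian H = grad^2 f:
  H = [[-8, 2], [2, -7]]
Verify stationarity: grad f(x*) = H x* + g = (0, 0).
Eigenvalues of H: -9.5616, -5.4384.
Both eigenvalues < 0, so H is negative definite -> x* is a strict local max.

max


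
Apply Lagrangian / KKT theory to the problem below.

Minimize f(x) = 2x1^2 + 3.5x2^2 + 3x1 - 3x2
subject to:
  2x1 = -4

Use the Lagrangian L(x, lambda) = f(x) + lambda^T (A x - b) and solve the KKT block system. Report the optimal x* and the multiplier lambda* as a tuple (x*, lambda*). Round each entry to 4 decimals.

Form the Lagrangian:
  L(x, lambda) = (1/2) x^T Q x + c^T x + lambda^T (A x - b)
Stationarity (grad_x L = 0): Q x + c + A^T lambda = 0.
Primal feasibility: A x = b.

This gives the KKT block system:
  [ Q   A^T ] [ x     ]   [-c ]
  [ A    0  ] [ lambda ] = [ b ]

Solving the linear system:
  x*      = (-2, 0.4286)
  lambda* = (2.5)
  f(x*)   = 1.3571

x* = (-2, 0.4286), lambda* = (2.5)


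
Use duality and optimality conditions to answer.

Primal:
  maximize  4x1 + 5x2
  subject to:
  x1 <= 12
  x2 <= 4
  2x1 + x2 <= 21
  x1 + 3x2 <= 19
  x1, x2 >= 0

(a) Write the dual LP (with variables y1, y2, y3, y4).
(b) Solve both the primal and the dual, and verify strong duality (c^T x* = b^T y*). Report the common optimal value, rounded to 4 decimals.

The standard primal-dual pair for 'max c^T x s.t. A x <= b, x >= 0' is:
  Dual:  min b^T y  s.t.  A^T y >= c,  y >= 0.

So the dual LP is:
  minimize  12y1 + 4y2 + 21y3 + 19y4
  subject to:
    y1 + 2y3 + y4 >= 4
    y2 + y3 + 3y4 >= 5
    y1, y2, y3, y4 >= 0

Solving the primal: x* = (8.8, 3.4).
  primal value c^T x* = 52.2.
Solving the dual: y* = (0, 0, 1.4, 1.2).
  dual value b^T y* = 52.2.
Strong duality: c^T x* = b^T y*. Confirmed.

52.2


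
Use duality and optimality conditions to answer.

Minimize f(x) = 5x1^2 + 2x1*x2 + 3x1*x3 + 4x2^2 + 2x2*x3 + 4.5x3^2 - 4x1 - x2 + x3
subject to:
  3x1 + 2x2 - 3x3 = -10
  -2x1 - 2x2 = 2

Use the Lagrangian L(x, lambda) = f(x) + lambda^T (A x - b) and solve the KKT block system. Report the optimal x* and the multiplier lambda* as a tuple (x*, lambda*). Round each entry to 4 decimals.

Form the Lagrangian:
  L(x, lambda) = (1/2) x^T Q x + c^T x + lambda^T (A x - b)
Stationarity (grad_x L = 0): Q x + c + A^T lambda = 0.
Primal feasibility: A x = b.

This gives the KKT block system:
  [ Q   A^T ] [ x     ]   [-c ]
  [ A    0  ] [ lambda ] = [ b ]

Solving the linear system:
  x*      = (-0.8511, -0.1489, 2.383)
  lambda* = (6.5319, 6.9681)
  f(x*)   = 28.6596

x* = (-0.8511, -0.1489, 2.383), lambda* = (6.5319, 6.9681)


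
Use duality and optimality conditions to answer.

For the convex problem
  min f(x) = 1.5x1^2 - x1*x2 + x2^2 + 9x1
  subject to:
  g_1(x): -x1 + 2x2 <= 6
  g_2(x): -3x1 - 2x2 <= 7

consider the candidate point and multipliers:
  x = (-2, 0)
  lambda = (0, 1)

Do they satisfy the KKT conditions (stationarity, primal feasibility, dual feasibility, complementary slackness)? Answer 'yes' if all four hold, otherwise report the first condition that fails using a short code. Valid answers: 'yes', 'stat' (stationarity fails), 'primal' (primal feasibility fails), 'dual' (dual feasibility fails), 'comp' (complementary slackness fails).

Gradient of f: grad f(x) = Q x + c = (3, 2)
Constraint values g_i(x) = a_i^T x - b_i:
  g_1((-2, 0)) = -4
  g_2((-2, 0)) = -1
Stationarity residual: grad f(x) + sum_i lambda_i a_i = (0, 0)
  -> stationarity OK
Primal feasibility (all g_i <= 0): OK
Dual feasibility (all lambda_i >= 0): OK
Complementary slackness (lambda_i * g_i(x) = 0 for all i): FAILS

Verdict: the first failing condition is complementary_slackness -> comp.

comp


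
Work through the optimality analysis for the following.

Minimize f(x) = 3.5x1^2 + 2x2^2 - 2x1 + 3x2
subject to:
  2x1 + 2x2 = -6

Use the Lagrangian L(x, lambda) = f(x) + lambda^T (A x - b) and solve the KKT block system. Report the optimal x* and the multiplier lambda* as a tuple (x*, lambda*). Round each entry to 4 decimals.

Form the Lagrangian:
  L(x, lambda) = (1/2) x^T Q x + c^T x + lambda^T (A x - b)
Stationarity (grad_x L = 0): Q x + c + A^T lambda = 0.
Primal feasibility: A x = b.

This gives the KKT block system:
  [ Q   A^T ] [ x     ]   [-c ]
  [ A    0  ] [ lambda ] = [ b ]

Solving the linear system:
  x*      = (-0.6364, -2.3636)
  lambda* = (3.2273)
  f(x*)   = 6.7727

x* = (-0.6364, -2.3636), lambda* = (3.2273)


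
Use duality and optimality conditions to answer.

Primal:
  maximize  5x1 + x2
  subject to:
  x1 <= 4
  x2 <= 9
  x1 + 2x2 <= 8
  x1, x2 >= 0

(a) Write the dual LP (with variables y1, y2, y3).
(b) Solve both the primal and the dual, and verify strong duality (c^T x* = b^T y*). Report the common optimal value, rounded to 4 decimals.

The standard primal-dual pair for 'max c^T x s.t. A x <= b, x >= 0' is:
  Dual:  min b^T y  s.t.  A^T y >= c,  y >= 0.

So the dual LP is:
  minimize  4y1 + 9y2 + 8y3
  subject to:
    y1 + y3 >= 5
    y2 + 2y3 >= 1
    y1, y2, y3 >= 0

Solving the primal: x* = (4, 2).
  primal value c^T x* = 22.
Solving the dual: y* = (4.5, 0, 0.5).
  dual value b^T y* = 22.
Strong duality: c^T x* = b^T y*. Confirmed.

22


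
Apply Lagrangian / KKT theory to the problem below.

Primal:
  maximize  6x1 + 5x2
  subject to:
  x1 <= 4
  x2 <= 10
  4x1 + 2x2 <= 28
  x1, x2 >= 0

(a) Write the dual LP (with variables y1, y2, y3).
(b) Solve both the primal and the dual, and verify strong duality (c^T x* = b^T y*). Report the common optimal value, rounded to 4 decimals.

The standard primal-dual pair for 'max c^T x s.t. A x <= b, x >= 0' is:
  Dual:  min b^T y  s.t.  A^T y >= c,  y >= 0.

So the dual LP is:
  minimize  4y1 + 10y2 + 28y3
  subject to:
    y1 + 4y3 >= 6
    y2 + 2y3 >= 5
    y1, y2, y3 >= 0

Solving the primal: x* = (2, 10).
  primal value c^T x* = 62.
Solving the dual: y* = (0, 2, 1.5).
  dual value b^T y* = 62.
Strong duality: c^T x* = b^T y*. Confirmed.

62


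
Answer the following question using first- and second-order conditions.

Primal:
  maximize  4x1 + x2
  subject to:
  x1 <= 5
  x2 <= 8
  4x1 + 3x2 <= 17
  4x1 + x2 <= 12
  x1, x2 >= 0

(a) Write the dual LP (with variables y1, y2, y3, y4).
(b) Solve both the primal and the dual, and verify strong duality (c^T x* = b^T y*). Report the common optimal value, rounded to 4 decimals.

The standard primal-dual pair for 'max c^T x s.t. A x <= b, x >= 0' is:
  Dual:  min b^T y  s.t.  A^T y >= c,  y >= 0.

So the dual LP is:
  minimize  5y1 + 8y2 + 17y3 + 12y4
  subject to:
    y1 + 4y3 + 4y4 >= 4
    y2 + 3y3 + y4 >= 1
    y1, y2, y3, y4 >= 0

Solving the primal: x* = (2.375, 2.5).
  primal value c^T x* = 12.
Solving the dual: y* = (0, 0, 0, 1).
  dual value b^T y* = 12.
Strong duality: c^T x* = b^T y*. Confirmed.

12


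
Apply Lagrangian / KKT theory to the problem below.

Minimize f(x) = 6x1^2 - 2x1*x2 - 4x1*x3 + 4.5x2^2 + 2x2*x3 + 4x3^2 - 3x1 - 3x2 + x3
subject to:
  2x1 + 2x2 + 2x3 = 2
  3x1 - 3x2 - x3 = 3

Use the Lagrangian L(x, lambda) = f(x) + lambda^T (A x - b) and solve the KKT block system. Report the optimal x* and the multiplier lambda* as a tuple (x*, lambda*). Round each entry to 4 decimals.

Form the Lagrangian:
  L(x, lambda) = (1/2) x^T Q x + c^T x + lambda^T (A x - b)
Stationarity (grad_x L = 0): Q x + c + A^T lambda = 0.
Primal feasibility: A x = b.

This gives the KKT block system:
  [ Q   A^T ] [ x     ]   [-c ]
  [ A    0  ] [ lambda ] = [ b ]

Solving the linear system:
  x*      = (0.9286, -0.1429, 0.2143)
  lambda* = (-0.4643, -2.2143)
  f(x*)   = 2.7143

x* = (0.9286, -0.1429, 0.2143), lambda* = (-0.4643, -2.2143)


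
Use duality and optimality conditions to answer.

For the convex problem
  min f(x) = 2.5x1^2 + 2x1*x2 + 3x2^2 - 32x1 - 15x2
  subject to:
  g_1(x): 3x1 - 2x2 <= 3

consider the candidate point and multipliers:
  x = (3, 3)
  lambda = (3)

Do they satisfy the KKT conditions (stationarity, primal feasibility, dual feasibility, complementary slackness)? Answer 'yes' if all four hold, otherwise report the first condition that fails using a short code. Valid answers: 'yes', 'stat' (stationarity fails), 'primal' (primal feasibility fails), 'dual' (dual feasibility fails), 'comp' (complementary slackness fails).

Gradient of f: grad f(x) = Q x + c = (-11, 9)
Constraint values g_i(x) = a_i^T x - b_i:
  g_1((3, 3)) = 0
Stationarity residual: grad f(x) + sum_i lambda_i a_i = (-2, 3)
  -> stationarity FAILS
Primal feasibility (all g_i <= 0): OK
Dual feasibility (all lambda_i >= 0): OK
Complementary slackness (lambda_i * g_i(x) = 0 for all i): OK

Verdict: the first failing condition is stationarity -> stat.

stat


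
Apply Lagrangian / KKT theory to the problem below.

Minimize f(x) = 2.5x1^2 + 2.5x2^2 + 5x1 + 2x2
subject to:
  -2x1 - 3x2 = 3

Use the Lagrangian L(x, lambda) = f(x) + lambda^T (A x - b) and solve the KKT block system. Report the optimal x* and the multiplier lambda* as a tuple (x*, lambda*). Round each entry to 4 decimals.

Form the Lagrangian:
  L(x, lambda) = (1/2) x^T Q x + c^T x + lambda^T (A x - b)
Stationarity (grad_x L = 0): Q x + c + A^T lambda = 0.
Primal feasibility: A x = b.

This gives the KKT block system:
  [ Q   A^T ] [ x     ]   [-c ]
  [ A    0  ] [ lambda ] = [ b ]

Solving the linear system:
  x*      = (-0.9692, -0.3538)
  lambda* = (0.0769)
  f(x*)   = -2.8923

x* = (-0.9692, -0.3538), lambda* = (0.0769)


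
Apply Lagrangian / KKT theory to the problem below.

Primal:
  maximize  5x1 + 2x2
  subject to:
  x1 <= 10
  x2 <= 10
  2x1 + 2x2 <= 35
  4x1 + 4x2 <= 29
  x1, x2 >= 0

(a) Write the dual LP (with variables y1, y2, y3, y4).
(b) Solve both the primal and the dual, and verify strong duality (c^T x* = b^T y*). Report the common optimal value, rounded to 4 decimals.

The standard primal-dual pair for 'max c^T x s.t. A x <= b, x >= 0' is:
  Dual:  min b^T y  s.t.  A^T y >= c,  y >= 0.

So the dual LP is:
  minimize  10y1 + 10y2 + 35y3 + 29y4
  subject to:
    y1 + 2y3 + 4y4 >= 5
    y2 + 2y3 + 4y4 >= 2
    y1, y2, y3, y4 >= 0

Solving the primal: x* = (7.25, 0).
  primal value c^T x* = 36.25.
Solving the dual: y* = (0, 0, 0, 1.25).
  dual value b^T y* = 36.25.
Strong duality: c^T x* = b^T y*. Confirmed.

36.25


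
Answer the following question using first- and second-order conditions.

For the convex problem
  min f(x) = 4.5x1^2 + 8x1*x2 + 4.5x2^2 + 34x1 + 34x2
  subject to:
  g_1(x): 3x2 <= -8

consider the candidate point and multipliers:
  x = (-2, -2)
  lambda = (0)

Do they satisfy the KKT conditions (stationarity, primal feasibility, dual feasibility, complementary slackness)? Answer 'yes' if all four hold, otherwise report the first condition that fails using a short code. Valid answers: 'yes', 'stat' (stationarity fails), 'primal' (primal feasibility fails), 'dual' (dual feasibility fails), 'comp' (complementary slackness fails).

Gradient of f: grad f(x) = Q x + c = (0, 0)
Constraint values g_i(x) = a_i^T x - b_i:
  g_1((-2, -2)) = 2
Stationarity residual: grad f(x) + sum_i lambda_i a_i = (0, 0)
  -> stationarity OK
Primal feasibility (all g_i <= 0): FAILS
Dual feasibility (all lambda_i >= 0): OK
Complementary slackness (lambda_i * g_i(x) = 0 for all i): OK

Verdict: the first failing condition is primal_feasibility -> primal.

primal


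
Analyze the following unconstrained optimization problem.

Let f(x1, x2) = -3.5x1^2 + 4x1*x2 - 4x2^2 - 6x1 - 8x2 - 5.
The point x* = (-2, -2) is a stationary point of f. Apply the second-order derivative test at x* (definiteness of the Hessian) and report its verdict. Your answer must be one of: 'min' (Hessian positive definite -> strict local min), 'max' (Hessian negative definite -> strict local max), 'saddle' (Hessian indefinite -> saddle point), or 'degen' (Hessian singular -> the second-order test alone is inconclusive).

Compute the Hessian H = grad^2 f:
  H = [[-7, 4], [4, -8]]
Verify stationarity: grad f(x*) = H x* + g = (0, 0).
Eigenvalues of H: -11.5311, -3.4689.
Both eigenvalues < 0, so H is negative definite -> x* is a strict local max.

max


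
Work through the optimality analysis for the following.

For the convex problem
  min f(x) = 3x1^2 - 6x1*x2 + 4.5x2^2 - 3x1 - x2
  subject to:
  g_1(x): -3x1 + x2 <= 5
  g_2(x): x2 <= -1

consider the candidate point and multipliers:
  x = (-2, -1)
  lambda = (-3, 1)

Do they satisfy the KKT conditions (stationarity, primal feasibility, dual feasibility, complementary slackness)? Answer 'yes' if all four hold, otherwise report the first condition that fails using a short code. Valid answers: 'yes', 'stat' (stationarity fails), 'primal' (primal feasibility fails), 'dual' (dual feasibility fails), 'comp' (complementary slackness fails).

Gradient of f: grad f(x) = Q x + c = (-9, 2)
Constraint values g_i(x) = a_i^T x - b_i:
  g_1((-2, -1)) = 0
  g_2((-2, -1)) = 0
Stationarity residual: grad f(x) + sum_i lambda_i a_i = (0, 0)
  -> stationarity OK
Primal feasibility (all g_i <= 0): OK
Dual feasibility (all lambda_i >= 0): FAILS
Complementary slackness (lambda_i * g_i(x) = 0 for all i): OK

Verdict: the first failing condition is dual_feasibility -> dual.

dual


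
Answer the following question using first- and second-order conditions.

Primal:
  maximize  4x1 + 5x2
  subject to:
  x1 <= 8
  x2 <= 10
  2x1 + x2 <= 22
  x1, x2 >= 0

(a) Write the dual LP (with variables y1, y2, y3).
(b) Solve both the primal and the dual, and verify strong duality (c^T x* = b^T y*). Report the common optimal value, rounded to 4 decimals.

The standard primal-dual pair for 'max c^T x s.t. A x <= b, x >= 0' is:
  Dual:  min b^T y  s.t.  A^T y >= c,  y >= 0.

So the dual LP is:
  minimize  8y1 + 10y2 + 22y3
  subject to:
    y1 + 2y3 >= 4
    y2 + y3 >= 5
    y1, y2, y3 >= 0

Solving the primal: x* = (6, 10).
  primal value c^T x* = 74.
Solving the dual: y* = (0, 3, 2).
  dual value b^T y* = 74.
Strong duality: c^T x* = b^T y*. Confirmed.

74


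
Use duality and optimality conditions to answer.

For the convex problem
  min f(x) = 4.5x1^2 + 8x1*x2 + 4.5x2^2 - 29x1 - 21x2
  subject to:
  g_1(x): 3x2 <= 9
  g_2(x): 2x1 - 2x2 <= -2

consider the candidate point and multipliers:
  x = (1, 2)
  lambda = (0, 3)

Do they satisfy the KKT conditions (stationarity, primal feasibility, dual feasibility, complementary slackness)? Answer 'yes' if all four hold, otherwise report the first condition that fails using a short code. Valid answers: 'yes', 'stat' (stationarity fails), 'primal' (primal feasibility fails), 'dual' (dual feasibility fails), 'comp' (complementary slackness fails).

Gradient of f: grad f(x) = Q x + c = (-4, 5)
Constraint values g_i(x) = a_i^T x - b_i:
  g_1((1, 2)) = -3
  g_2((1, 2)) = 0
Stationarity residual: grad f(x) + sum_i lambda_i a_i = (2, -1)
  -> stationarity FAILS
Primal feasibility (all g_i <= 0): OK
Dual feasibility (all lambda_i >= 0): OK
Complementary slackness (lambda_i * g_i(x) = 0 for all i): OK

Verdict: the first failing condition is stationarity -> stat.

stat
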